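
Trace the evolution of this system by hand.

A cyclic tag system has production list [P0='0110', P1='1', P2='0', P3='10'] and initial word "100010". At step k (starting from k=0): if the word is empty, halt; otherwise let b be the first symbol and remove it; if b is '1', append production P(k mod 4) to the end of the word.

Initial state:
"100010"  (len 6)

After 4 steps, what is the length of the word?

6

0) "100010"  (len 6)
1) "000100110"  (len 9)
2) "00100110"  (len 8)
3) "0100110"  (len 7)
4) "100110"  (len 6)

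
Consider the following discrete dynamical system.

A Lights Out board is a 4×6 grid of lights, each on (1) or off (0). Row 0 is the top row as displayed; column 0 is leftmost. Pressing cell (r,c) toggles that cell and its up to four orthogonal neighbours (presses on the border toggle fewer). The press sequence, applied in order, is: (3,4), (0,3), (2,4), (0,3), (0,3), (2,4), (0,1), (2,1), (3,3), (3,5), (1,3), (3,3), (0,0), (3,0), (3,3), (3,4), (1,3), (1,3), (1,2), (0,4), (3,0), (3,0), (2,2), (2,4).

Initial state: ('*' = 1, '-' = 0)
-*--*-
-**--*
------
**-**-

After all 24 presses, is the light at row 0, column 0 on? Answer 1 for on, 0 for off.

0) -*--*-
-**--*
------
**-**-
1) -*--*-
-**--*
----*-
**---*
2) -***--
-***-*
----*-
**---*
3) -***--
-*****
---*-*
**--**
4) -*--*-
-**-**
---*-*
**--**
5) -***--
-*****
---*-*
**--**
6) -***--
-***-*
----*-
**---*
7) *--*--
--**-*
----*-
**---*
8) *--*--
-***-*
***-*-
*----*
9) *--*--
-***-*
*****-
*-****
10) *--*--
-***-*
******
*-**--
11) *-----
-*--**
***-**
*-**--
12) *-----
-*--**
******
*---*-
13) -*----
**--**
******
*---*-
14) -*----
**--**
-*****
-*--*-
15) -*----
**--**
-**-**
-***--
16) -*----
**--**
-**--*
-**-**
17) -*-*--
****-*
-***-*
-**-**
18) -*----
**--**
-**--*
-**-**
19) -**---
*-****
-*---*
-**-**
20) -*****
*-**-*
-*---*
-**-**
21) -*****
*-**-*
**---*
*-*-**
22) -*****
*-**-*
-*---*
-**-**
23) -*****
*--*-*
--**-*
-*--**
24) -*****
*--***
--*-*-
-*---*

0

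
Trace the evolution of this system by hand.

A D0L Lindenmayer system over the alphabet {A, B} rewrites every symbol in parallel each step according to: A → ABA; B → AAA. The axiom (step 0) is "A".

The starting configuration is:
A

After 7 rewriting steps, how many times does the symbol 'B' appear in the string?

t=0: A
t=1: ABA
t=2: ABAAAAABA
t=3: ABAAAAABAABAABAABAABAAAAABA
t=4: ABAAAAABAABAABAABAABAAAAABAABAAAAABAABAAAAABAABAAAAABAABAAAAABAABAABAABAABAAAAABA
t=5: ABAAAAABAABAABAABAABAAAAABAABAAAAABAABAAAAABAABAAAAABAABAA…AABAABAAAAABAABAAAAABAABAAAAABAABAAAAABAABAABAABAABAAAAABA  (len 243)
t=6: ABAAAAABAABAABAABAABAAAAABAABAAAAABAABAAAAABAABAAAAABAABAA…AABAABAAAAABAABAAAAABAABAAAAABAABAAAAABAABAABAABAABAAAAABA  (len 729)
t=7: ABAAAAABAABAABAABAABAAAAABAABAAAAABAABAAAAABAABAAAAABAABAA…AABAABAAAAABAABAAAAABAABAAAAABAABAAAAABAABAABAABAABAAAAABA  (len 2187)

547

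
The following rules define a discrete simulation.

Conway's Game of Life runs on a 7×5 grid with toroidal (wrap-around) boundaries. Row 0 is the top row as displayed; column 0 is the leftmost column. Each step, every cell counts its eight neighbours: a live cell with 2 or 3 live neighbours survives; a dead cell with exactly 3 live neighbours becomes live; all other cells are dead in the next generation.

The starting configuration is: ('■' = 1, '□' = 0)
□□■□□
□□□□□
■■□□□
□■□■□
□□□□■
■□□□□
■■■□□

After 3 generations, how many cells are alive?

step 0: □□■□□
□□□□□
■■□□□
□■□■□
□□□□■
■□□□□
■■■□□
step 1: □□■□□
□■□□□
■■■□□
□■■□■
■□□□■
■□□□■
■□■□□
step 2: □□■□□
■□□□□
□□□■□
□□■□■
□□□□□
□□□■□
■□□■■
step 3: ■■□■□
□□□□□
□□□■■
□□□■□
□□□■□
□□□■□
□□■■■

11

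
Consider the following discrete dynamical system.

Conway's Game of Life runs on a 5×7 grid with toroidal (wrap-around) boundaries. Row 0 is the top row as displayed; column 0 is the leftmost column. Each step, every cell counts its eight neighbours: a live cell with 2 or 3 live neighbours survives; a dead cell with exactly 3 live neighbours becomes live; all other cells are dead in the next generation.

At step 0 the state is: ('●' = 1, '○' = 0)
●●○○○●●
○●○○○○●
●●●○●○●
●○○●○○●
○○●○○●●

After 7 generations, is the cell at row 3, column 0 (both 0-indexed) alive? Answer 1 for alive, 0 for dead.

1

gen 0: ●●○○○●●
○●○○○○●
●●●○●○●
●○○●○○●
○○●○○●●
gen 1: ○●●○○○○
○○○○○○○
○○●●○○○
○○○●●○○
○○●○●○○
gen 2: ○●●●○○○
○●○●○○○
○○●●●○○
○○○○●○○
○●●○●○○
gen 3: ●○○○●○○
○●○○○○○
○○●○●○○
○●○○●●○
○●○○●○○
gen 4: ●●○○○○○
○●○●○○○
○●●●●●○
○●●○●●○
●●○●●○○
gen 5: ○○○●●○○
○○○●○○○
●○○○○●○
○○○○○○●
○○○●●●●
gen 6: ○○●○○○○
○○○●○○○
○○○○○○●
●○○○○○○
○○○●○○●
gen 7: ○○●●○○○
○○○○○○○
○○○○○○○
●○○○○○●
○○○○○○○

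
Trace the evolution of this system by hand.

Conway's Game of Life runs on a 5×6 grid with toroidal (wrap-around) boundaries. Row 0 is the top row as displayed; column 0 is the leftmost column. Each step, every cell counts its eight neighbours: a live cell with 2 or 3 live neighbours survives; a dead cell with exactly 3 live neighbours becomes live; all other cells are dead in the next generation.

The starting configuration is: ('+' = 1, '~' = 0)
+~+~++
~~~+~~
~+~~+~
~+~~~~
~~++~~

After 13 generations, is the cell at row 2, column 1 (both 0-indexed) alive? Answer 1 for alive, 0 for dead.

0

step 0: +~+~++
~~~+~~
~+~~+~
~+~~~~
~~++~~
step 1: ~++~++
++++~~
~~+~~~
~+~+~~
+~++++
step 2: ~~~~~~
+~~~++
+~~~~~
++~~~+
~~~~~~
step 3: ~~~~~+
+~~~~+
~~~~+~
++~~~+
+~~~~~
step 4: ~~~~~+
+~~~++
~+~~+~
++~~~+
~+~~~~
step 5: ~~~~++
+~~~+~
~+~~+~
~++~~+
~+~~~+
step 6: ~~~~+~
+~~++~
~++++~
~++~++
~++~~+
step 7: +++~+~
~+~~~~
~~~~~~
~~~~~+
~++~~+
step 8: ~~~+~+
+++~~~
~~~~~~
+~~~~~
~~++++
step 9: ~~~~~+
+++~~~
+~~~~~
~~~+++
+~++~+
step 10: ~~~+++
++~~~+
+~+++~
~+++~~
+~++~~
step 11: ~~~+~~
~+~~~~
~~~~+~
+~~~~+
+~~~~+
step 12: +~~~~~
~~~~~~
+~~~~+
+~~~+~
+~~~++
step 13: +~~~~~
+~~~~+
+~~~~+
~+~~+~
++~~+~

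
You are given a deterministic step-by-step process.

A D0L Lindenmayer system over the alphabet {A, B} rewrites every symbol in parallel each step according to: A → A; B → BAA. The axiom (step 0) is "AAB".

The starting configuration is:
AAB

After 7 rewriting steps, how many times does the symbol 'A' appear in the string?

16

step 0: AAB
step 1: AABAA
step 2: AABAAAA
step 3: AABAAAAAA
step 4: AABAAAAAAAA
step 5: AABAAAAAAAAAA
step 6: AABAAAAAAAAAAAA
step 7: AABAAAAAAAAAAAAAA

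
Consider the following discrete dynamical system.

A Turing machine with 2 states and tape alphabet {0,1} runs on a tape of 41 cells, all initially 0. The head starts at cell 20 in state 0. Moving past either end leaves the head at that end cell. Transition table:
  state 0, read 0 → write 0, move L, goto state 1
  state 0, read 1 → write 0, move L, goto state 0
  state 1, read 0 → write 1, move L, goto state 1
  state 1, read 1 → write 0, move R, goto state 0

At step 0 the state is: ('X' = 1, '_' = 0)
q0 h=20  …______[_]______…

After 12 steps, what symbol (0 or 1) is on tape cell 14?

gen 0: q0 h=20  …______[_]______…
gen 1: q1 h=19  …______[_]______…
gen 2: q1 h=18  …______[_]X_____…
gen 3: q1 h=17  …______[_]XX____…
gen 4: q1 h=16  …______[_]XXX___…
gen 5: q1 h=15  …______[_]XXXX__…
gen 6: q1 h=14  …______[_]XXXXX_…
gen 7: q1 h=13  …______[_]XXXXXX…
gen 8: q1 h=12  …______[_]XXXXXX…
gen 9: q1 h=11  …______[_]XXXXXX…
gen 10: q1 h=10  …______[_]XXXXXX…
gen 11: q1 h= 9  …______[_]XXXXXX…
gen 12: q1 h= 8  …______[_]XXXXXX…

1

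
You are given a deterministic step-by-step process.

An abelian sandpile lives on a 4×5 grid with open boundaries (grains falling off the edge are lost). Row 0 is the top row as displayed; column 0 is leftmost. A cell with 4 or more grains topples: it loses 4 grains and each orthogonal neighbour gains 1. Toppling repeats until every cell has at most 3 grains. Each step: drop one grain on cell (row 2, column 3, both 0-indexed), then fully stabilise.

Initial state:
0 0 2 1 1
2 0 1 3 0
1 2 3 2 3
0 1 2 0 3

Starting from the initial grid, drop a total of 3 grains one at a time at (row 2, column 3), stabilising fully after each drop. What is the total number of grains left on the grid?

0) 0 0 2 1 1
2 0 1 3 0
1 2 3 2 3
0 1 2 0 3
1) 0 0 2 1 1
2 0 1 3 0
1 2 3 3 3
0 1 2 0 3
2) 0 0 2 2 1
2 0 3 0 2
1 3 0 3 1
0 1 3 2 0
3) 0 0 2 2 1
2 0 3 1 2
1 3 1 0 2
0 1 3 3 0

27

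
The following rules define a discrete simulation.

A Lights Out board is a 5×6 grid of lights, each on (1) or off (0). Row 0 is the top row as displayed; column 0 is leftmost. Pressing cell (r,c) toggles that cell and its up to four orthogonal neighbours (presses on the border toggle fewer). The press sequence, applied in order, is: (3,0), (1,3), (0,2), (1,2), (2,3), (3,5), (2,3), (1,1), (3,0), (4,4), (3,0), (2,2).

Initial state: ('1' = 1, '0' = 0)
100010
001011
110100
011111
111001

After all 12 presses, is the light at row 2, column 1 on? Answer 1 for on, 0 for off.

gen 0: 100010
001011
110100
011111
111001
gen 1: 100010
001011
010100
101111
011001
gen 2: 100110
000101
010000
101111
011001
gen 3: 111010
001101
010000
101111
011001
gen 4: 110010
010001
011000
101111
011001
gen 5: 110010
010101
010110
101011
011001
gen 6: 110010
010101
010111
101000
011000
gen 7: 110010
010001
011001
101100
011000
gen 8: 100010
101001
001001
101100
011000
gen 9: 100010
101001
101001
011100
111000
gen 10: 100010
101001
101001
011110
111111
gen 11: 100010
101001
001001
101110
011111
gen 12: 100010
100001
010101
100110
011111

1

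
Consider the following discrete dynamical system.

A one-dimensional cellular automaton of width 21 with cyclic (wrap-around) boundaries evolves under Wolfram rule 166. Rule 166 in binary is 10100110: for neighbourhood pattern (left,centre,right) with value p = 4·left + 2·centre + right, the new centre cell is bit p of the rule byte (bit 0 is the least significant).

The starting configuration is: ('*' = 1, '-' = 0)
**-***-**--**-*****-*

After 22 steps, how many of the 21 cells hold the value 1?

t=0: **-***-**--**-*****-*
t=1: *-*-*-*---*--*-***-*-
t=2: *******--**-***-*-***
t=3: ******--*--*-*-***-**
t=4: *****--**-*****-*-*-*
t=5: ****--*--*-***-*****-
t=6: -**--**-***-*-*-***-*
t=7: *---*--*-*-*****-*-**
t=8: ---**-*****-***-***-*
t=9: --*--*-***-*-*-*-*-**
t=10: -**-***-*-*********--
t=11: *--*-*-***-*******---
t=12: *-*****-*-*-*****---*
t=13: -*-***-*****-***---*-
t=14: ***-*-*-***-*-*---**-
t=15: -*-*****-*-****--*--*
t=16: ***-***-***-**--**-**
t=17: **-*-*-*-*-*---*--*-*
t=18: *-**********--**-***-
t=19: **-********--*--*-*-*
t=20: *-*-******--**-*****-
t=21: ****-****--*--*-***-*
t=22: ***-*-**--**-***-*-*-

13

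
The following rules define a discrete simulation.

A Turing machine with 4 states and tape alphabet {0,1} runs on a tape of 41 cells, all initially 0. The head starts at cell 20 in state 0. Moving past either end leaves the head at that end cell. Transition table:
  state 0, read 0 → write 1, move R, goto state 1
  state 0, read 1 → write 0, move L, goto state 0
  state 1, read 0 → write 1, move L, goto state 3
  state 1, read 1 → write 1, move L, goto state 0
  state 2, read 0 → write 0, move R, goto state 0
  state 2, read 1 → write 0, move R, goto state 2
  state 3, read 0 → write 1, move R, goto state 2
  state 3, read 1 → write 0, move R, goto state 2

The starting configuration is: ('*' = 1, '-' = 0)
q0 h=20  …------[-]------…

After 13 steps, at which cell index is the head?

27

gen 0: q0 h=20  …------[-]------…
gen 1: q1 h=21  …-----*[-]------…
gen 2: q3 h=20  …------[*]*-----…
gen 3: q2 h=21  …------[*]------…
gen 4: q2 h=22  …------[-]------…
gen 5: q0 h=23  …------[-]------…
gen 6: q1 h=24  …-----*[-]------…
gen 7: q3 h=23  …------[*]*-----…
gen 8: q2 h=24  …------[*]------…
gen 9: q2 h=25  …------[-]------…
gen 10: q0 h=26  …------[-]------…
gen 11: q1 h=27  …-----*[-]------…
gen 12: q3 h=26  …------[*]*-----…
gen 13: q2 h=27  …------[*]------…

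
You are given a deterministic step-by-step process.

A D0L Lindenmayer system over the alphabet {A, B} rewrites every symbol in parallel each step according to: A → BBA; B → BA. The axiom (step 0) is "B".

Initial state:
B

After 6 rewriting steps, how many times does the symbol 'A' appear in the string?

70

gen 0: B
gen 1: BA
gen 2: BABBA
gen 3: BABBABABABBA
gen 4: BABBABABABBABABBABABBABABABBA
gen 5: BABBABABABBABABBABABBABABABBABABBABABABBABABBABABABBABABBABABBABABABBA
gen 6: BABBABABABBABABBABABBABABABBABABBABABABBABABBABABABBABABBA…BABBABABBABABABBABABBABABABBABABBABABABBABABBABABBABABABBA  (len 169)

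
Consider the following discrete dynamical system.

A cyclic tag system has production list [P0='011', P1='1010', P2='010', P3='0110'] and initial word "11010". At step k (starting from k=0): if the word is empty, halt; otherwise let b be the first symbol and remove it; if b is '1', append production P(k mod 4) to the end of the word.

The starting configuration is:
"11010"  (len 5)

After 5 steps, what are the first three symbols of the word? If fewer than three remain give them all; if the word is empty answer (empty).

011

gen 0: "11010"  (len 5)
gen 1: "1010011"  (len 7)
gen 2: "0100111010"  (len 10)
gen 3: "100111010"  (len 9)
gen 4: "001110100110"  (len 12)
gen 5: "01110100110"  (len 11)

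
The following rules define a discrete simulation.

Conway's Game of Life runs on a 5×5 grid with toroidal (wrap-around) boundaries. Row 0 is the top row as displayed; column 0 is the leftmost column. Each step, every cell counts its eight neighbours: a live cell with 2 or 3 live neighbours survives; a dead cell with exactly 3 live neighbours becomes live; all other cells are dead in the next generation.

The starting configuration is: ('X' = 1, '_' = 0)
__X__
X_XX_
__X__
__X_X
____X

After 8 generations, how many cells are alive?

gen 0: __X__
X_XX_
__X__
__X_X
____X
gen 1: _XX_X
__XX_
__X_X
_____
_____
gen 2: _XX__
X___X
__X__
_____
_____
gen 3: XX___
X_XX_
_____
_____
_____
gen 4: XXX_X
X_X_X
_____
_____
_____
gen 5: __X_X
__X_X
_____
_____
XX___
gen 6: __X_X
_____
_____
_____
XX___
gen 7: XX___
_____
_____
_____
XX___
gen 8: XX___
_____
_____
_____
XX___

4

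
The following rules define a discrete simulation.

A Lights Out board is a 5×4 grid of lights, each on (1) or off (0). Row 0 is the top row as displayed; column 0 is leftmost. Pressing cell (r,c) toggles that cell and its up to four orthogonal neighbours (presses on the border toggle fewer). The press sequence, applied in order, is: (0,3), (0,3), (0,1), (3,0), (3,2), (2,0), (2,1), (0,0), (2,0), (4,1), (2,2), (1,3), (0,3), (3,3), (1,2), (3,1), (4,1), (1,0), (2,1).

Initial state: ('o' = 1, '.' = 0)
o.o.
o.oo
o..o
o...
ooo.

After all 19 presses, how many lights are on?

gen 0: o.o.
o.oo
o..o
o...
ooo.
gen 1: o..o
o.o.
o..o
o...
ooo.
gen 2: o.o.
o.oo
o..o
o...
ooo.
gen 3: .o..
oooo
o..o
o...
ooo.
gen 4: .o..
oooo
...o
.o..
.oo.
gen 5: .o..
oooo
..oo
..oo
.o..
gen 6: .o..
.ooo
oooo
o.oo
.o..
gen 7: .o..
..oo
...o
oooo
.o..
gen 8: o...
o.oo
...o
oooo
.o..
gen 9: o...
..oo
oo.o
.ooo
.o..
gen 10: o...
..oo
oo.o
..oo
o.o.
gen 11: o...
...o
o.o.
...o
o.o.
gen 12: o..o
..o.
o.oo
...o
o.o.
gen 13: o.o.
..oo
o.oo
...o
o.o.
gen 14: o.o.
..oo
o.o.
..o.
o.oo
gen 15: o...
.o..
o...
..o.
o.oo
gen 16: o...
.o..
oo..
oo..
oooo
gen 17: o...
.o..
oo..
o...
...o
gen 18: ....
o...
.o..
o...
...o
gen 19: ....
oo..
o.o.
oo..
...o

7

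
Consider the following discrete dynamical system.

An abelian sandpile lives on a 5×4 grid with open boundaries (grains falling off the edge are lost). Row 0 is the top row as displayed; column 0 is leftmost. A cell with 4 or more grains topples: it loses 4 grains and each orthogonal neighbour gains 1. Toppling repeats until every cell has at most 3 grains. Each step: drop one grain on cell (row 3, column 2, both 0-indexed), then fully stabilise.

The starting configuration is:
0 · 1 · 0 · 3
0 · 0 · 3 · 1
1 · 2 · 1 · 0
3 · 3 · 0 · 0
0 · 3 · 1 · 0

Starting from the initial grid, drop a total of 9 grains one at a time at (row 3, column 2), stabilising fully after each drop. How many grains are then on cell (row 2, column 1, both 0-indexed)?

t=0: 0 · 1 · 0 · 3
0 · 0 · 3 · 1
1 · 2 · 1 · 0
3 · 3 · 0 · 0
0 · 3 · 1 · 0
t=1: 0 · 1 · 0 · 3
0 · 0 · 3 · 1
1 · 2 · 1 · 0
3 · 3 · 1 · 0
0 · 3 · 1 · 0
t=2: 0 · 1 · 0 · 3
0 · 0 · 3 · 1
1 · 2 · 1 · 0
3 · 3 · 2 · 0
0 · 3 · 1 · 0
t=3: 0 · 1 · 0 · 3
0 · 0 · 3 · 1
1 · 2 · 1 · 0
3 · 3 · 3 · 0
0 · 3 · 1 · 0
t=4: 0 · 1 · 0 · 3
0 · 0 · 3 · 1
2 · 3 · 2 · 0
0 · 2 · 1 · 1
2 · 0 · 3 · 0
t=5: 0 · 1 · 0 · 3
0 · 0 · 3 · 1
2 · 3 · 2 · 0
0 · 2 · 2 · 1
2 · 0 · 3 · 0
t=6: 0 · 1 · 0 · 3
0 · 0 · 3 · 1
2 · 3 · 2 · 0
0 · 2 · 3 · 1
2 · 0 · 3 · 0
t=7: 0 · 1 · 0 · 3
0 · 0 · 3 · 1
2 · 3 · 3 · 0
0 · 3 · 1 · 2
2 · 1 · 0 · 1
t=8: 0 · 1 · 0 · 3
0 · 0 · 3 · 1
2 · 3 · 3 · 0
0 · 3 · 2 · 2
2 · 1 · 0 · 1
t=9: 0 · 1 · 0 · 3
0 · 0 · 3 · 1
2 · 3 · 3 · 0
0 · 3 · 3 · 2
2 · 1 · 0 · 1

3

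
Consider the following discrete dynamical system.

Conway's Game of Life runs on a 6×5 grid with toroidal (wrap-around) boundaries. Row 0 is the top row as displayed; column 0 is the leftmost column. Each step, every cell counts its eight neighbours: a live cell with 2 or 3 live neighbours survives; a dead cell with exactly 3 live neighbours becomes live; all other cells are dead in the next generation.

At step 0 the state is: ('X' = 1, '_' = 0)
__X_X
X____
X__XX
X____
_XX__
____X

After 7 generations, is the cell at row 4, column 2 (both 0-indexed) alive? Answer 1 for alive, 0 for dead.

[0] __X_X
X____
X__XX
X____
_XX__
____X
[1] X__XX
XX___
XX___
X_XX_
XX___
XXX__
[2] ___X_
__X__
_____
__X__
___X_
__XX_
[3] ___X_
_____
_____
_____
___X_
__XXX
[4] __XXX
_____
_____
_____
__XXX
__X_X
[5] __X_X
___X_
_____
___X_
__X_X
XX___
[6] XXXXX
___X_
_____
___X_
XXXXX
XXX_X
[7] _____
XX_X_
_____
XX_X_
_____
_____

0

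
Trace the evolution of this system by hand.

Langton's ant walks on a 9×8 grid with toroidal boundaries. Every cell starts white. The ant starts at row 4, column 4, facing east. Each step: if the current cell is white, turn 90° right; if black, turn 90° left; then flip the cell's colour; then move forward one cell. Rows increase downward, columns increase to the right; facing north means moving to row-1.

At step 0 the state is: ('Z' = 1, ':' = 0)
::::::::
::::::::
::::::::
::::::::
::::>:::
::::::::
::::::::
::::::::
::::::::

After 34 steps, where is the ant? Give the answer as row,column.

t=0: ::::::::
::::::::
::::::::
::::::::
::::>:::
::::::::
::::::::
::::::::
::::::::
t=1: ::::::::
::::::::
::::::::
::::::::
::::Z:::
::::v:::
::::::::
::::::::
::::::::
t=2: ::::::::
::::::::
::::::::
::::::::
::::Z:::
:::<Z:::
::::::::
::::::::
::::::::
t=3: ::::::::
::::::::
::::::::
::::::::
:::^Z:::
:::ZZ:::
::::::::
::::::::
::::::::
t=4: ::::::::
::::::::
::::::::
::::::::
:::Z>:::
:::ZZ:::
::::::::
::::::::
::::::::
t=5: ::::::::
::::::::
::::::::
::::^:::
:::Z::::
:::ZZ:::
::::::::
::::::::
::::::::
t=6: ::::::::
::::::::
::::::::
::::Z>::
:::Z::::
:::ZZ:::
::::::::
::::::::
::::::::
t=7: ::::::::
::::::::
::::::::
::::ZZ::
:::Z:v::
:::ZZ:::
::::::::
::::::::
::::::::
t=8: ::::::::
::::::::
::::::::
::::ZZ::
:::Z<Z::
:::ZZ:::
::::::::
::::::::
::::::::
t=9: ::::::::
::::::::
::::::::
::::^Z::
:::ZZZ::
:::ZZ:::
::::::::
::::::::
::::::::
t=10: ::::::::
::::::::
::::::::
:::<:Z::
:::ZZZ::
:::ZZ:::
::::::::
::::::::
::::::::
t=11: ::::::::
::::::::
:::^::::
:::Z:Z::
:::ZZZ::
:::ZZ:::
::::::::
::::::::
::::::::
t=12: ::::::::
::::::::
:::Z>:::
:::Z:Z::
:::ZZZ::
:::ZZ:::
::::::::
::::::::
::::::::
t=13: ::::::::
::::::::
:::ZZ:::
:::ZvZ::
:::ZZZ::
:::ZZ:::
::::::::
::::::::
::::::::
t=14: ::::::::
::::::::
:::ZZ:::
:::<ZZ::
:::ZZZ::
:::ZZ:::
::::::::
::::::::
::::::::
t=15: ::::::::
::::::::
:::ZZ:::
::::ZZ::
:::vZZ::
:::ZZ:::
::::::::
::::::::
::::::::
t=16: ::::::::
::::::::
:::ZZ:::
::::ZZ::
::::>Z::
:::ZZ:::
::::::::
::::::::
::::::::
t=17: ::::::::
::::::::
:::ZZ:::
::::^Z::
:::::Z::
:::ZZ:::
::::::::
::::::::
::::::::
t=18: ::::::::
::::::::
:::ZZ:::
:::<:Z::
:::::Z::
:::ZZ:::
::::::::
::::::::
::::::::
t=19: ::::::::
::::::::
:::^Z:::
:::Z:Z::
:::::Z::
:::ZZ:::
::::::::
::::::::
::::::::
t=20: ::::::::
::::::::
::<:Z:::
:::Z:Z::
:::::Z::
:::ZZ:::
::::::::
::::::::
::::::::
t=21: ::::::::
::^:::::
::Z:Z:::
:::Z:Z::
:::::Z::
:::ZZ:::
::::::::
::::::::
::::::::
t=22: ::::::::
::Z>::::
::Z:Z:::
:::Z:Z::
:::::Z::
:::ZZ:::
::::::::
::::::::
::::::::
t=23: ::::::::
::ZZ::::
::ZvZ:::
:::Z:Z::
:::::Z::
:::ZZ:::
::::::::
::::::::
::::::::
t=24: ::::::::
::ZZ::::
::<ZZ:::
:::Z:Z::
:::::Z::
:::ZZ:::
::::::::
::::::::
::::::::
t=25: ::::::::
::ZZ::::
:::ZZ:::
::vZ:Z::
:::::Z::
:::ZZ:::
::::::::
::::::::
::::::::
t=26: ::::::::
::ZZ::::
:::ZZ:::
:<ZZ:Z::
:::::Z::
:::ZZ:::
::::::::
::::::::
::::::::
t=27: ::::::::
::ZZ::::
:^:ZZ:::
:ZZZ:Z::
:::::Z::
:::ZZ:::
::::::::
::::::::
::::::::
t=28: ::::::::
::ZZ::::
:Z>ZZ:::
:ZZZ:Z::
:::::Z::
:::ZZ:::
::::::::
::::::::
::::::::
t=29: ::::::::
::ZZ::::
:ZZZZ:::
:ZvZ:Z::
:::::Z::
:::ZZ:::
::::::::
::::::::
::::::::
t=30: ::::::::
::ZZ::::
:ZZZZ:::
:Z:>:Z::
:::::Z::
:::ZZ:::
::::::::
::::::::
::::::::
t=31: ::::::::
::ZZ::::
:ZZ^Z:::
:Z:::Z::
:::::Z::
:::ZZ:::
::::::::
::::::::
::::::::
t=32: ::::::::
::ZZ::::
:Z<:Z:::
:Z:::Z::
:::::Z::
:::ZZ:::
::::::::
::::::::
::::::::
t=33: ::::::::
::ZZ::::
:Z::Z:::
:Zv::Z::
:::::Z::
:::ZZ:::
::::::::
::::::::
::::::::
t=34: ::::::::
::ZZ::::
:Z::Z:::
:<Z::Z::
:::::Z::
:::ZZ:::
::::::::
::::::::
::::::::

3,1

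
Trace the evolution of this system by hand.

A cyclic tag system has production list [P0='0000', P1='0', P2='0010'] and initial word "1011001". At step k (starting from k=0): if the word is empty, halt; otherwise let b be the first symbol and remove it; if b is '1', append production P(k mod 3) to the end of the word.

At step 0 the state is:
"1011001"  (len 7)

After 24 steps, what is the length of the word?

0

[0] "1011001"  (len 7)
[1] "0110010000"  (len 10)
[2] "110010000"  (len 9)
[3] "100100000010"  (len 12)
[4] "001000000100000"  (len 15)
[5] "01000000100000"  (len 14)
[6] "1000000100000"  (len 13)
[7] "0000001000000000"  (len 16)
[8] "000001000000000"  (len 15)
[9] "00001000000000"  (len 14)
[10] "0001000000000"  (len 13)
[11] "001000000000"  (len 12)
[12] "01000000000"  (len 11)
[13] "1000000000"  (len 10)
[14] "0000000000"  (len 10)
[15] "000000000"  (len 9)
[16] "00000000"  (len 8)
[17] "0000000"  (len 7)
[18] "000000"  (len 6)
[19] "00000"  (len 5)
[20] "0000"  (len 4)
[21] "000"  (len 3)
[22] "00"  (len 2)
[23] "0"  (len 1)
[24] (halted — word empty)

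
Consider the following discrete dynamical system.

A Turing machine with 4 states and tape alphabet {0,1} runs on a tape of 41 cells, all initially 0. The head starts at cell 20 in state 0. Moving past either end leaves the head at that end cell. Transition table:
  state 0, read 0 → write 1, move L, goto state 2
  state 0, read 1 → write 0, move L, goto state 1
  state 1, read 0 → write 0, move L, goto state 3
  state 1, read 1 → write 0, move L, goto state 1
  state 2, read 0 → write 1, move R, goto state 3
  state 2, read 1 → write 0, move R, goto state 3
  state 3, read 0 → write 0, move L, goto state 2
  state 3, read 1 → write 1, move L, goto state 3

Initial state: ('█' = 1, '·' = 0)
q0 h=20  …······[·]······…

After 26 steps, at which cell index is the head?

18

gen 0: q0 h=20  …······[·]······…
gen 1: q2 h=19  …······[·]█·····…
gen 2: q3 h=20  …·····█[█]······…
gen 3: q3 h=19  …······[█]█·····…
gen 4: q3 h=18  …······[·]██····…
gen 5: q2 h=17  …······[·]·██···…
gen 6: q3 h=18  …·····█[·]██····…
gen 7: q2 h=17  …······[█]·██···…
gen 8: q3 h=18  …······[·]██····…
gen 9: q2 h=17  …······[·]·██···…
gen 10: q3 h=18  …·····█[·]██····…
gen 11: q2 h=17  …······[█]·██···…
gen 12: q3 h=18  …······[·]██····…
gen 13: q2 h=17  …······[·]·██···…
gen 14: q3 h=18  …·····█[·]██····…
gen 15: q2 h=17  …······[█]·██···…
gen 16: q3 h=18  …······[·]██····…
gen 17: q2 h=17  …······[·]·██···…
gen 18: q3 h=18  …·····█[·]██····…
gen 19: q2 h=17  …······[█]·██···…
gen 20: q3 h=18  …······[·]██····…
gen 21: q2 h=17  …······[·]·██···…
gen 22: q3 h=18  …·····█[·]██····…
gen 23: q2 h=17  …······[█]·██···…
gen 24: q3 h=18  …······[·]██····…
gen 25: q2 h=17  …······[·]·██···…
gen 26: q3 h=18  …·····█[·]██····…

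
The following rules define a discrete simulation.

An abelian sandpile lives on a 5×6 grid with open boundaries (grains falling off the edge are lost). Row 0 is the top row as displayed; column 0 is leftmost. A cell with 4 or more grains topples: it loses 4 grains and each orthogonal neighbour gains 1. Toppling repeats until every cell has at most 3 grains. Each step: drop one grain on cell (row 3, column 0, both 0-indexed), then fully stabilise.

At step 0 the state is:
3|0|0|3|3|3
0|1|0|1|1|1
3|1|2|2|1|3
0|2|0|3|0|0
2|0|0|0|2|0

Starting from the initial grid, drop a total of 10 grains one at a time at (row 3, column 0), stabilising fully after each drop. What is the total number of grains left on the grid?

41

0) 3|0|0|3|3|3
0|1|0|1|1|1
3|1|2|2|1|3
0|2|0|3|0|0
2|0|0|0|2|0
1) 3|0|0|3|3|3
0|1|0|1|1|1
3|1|2|2|1|3
1|2|0|3|0|0
2|0|0|0|2|0
2) 3|0|0|3|3|3
0|1|0|1|1|1
3|1|2|2|1|3
2|2|0|3|0|0
2|0|0|0|2|0
3) 3|0|0|3|3|3
0|1|0|1|1|1
3|1|2|2|1|3
3|2|0|3|0|0
2|0|0|0|2|0
4) 3|0|0|3|3|3
1|1|0|1|1|1
0|2|2|2|1|3
1|3|0|3|0|0
3|0|0|0|2|0
5) 3|0|0|3|3|3
1|1|0|1|1|1
0|2|2|2|1|3
2|3|0|3|0|0
3|0|0|0|2|0
6) 3|0|0|3|3|3
1|1|0|1|1|1
0|2|2|2|1|3
3|3|0|3|0|0
3|0|0|0|2|0
7) 3|0|0|3|3|3
1|1|0|1|1|1
1|3|2|2|1|3
2|0|1|3|0|0
0|2|0|0|2|0
8) 3|0|0|3|3|3
1|1|0|1|1|1
1|3|2|2|1|3
3|0|1|3|0|0
0|2|0|0|2|0
9) 3|0|0|3|3|3
1|1|0|1|1|1
2|3|2|2|1|3
0|1|1|3|0|0
1|2|0|0|2|0
10) 3|0|0|3|3|3
1|1|0|1|1|1
2|3|2|2|1|3
1|1|1|3|0|0
1|2|0|0|2|0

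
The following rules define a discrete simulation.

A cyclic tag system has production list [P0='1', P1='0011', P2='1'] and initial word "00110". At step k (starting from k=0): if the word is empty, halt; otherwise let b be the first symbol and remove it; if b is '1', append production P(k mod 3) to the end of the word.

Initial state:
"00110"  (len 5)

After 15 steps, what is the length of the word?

6

step 0: "00110"  (len 5)
step 1: "0110"  (len 4)
step 2: "110"  (len 3)
step 3: "101"  (len 3)
step 4: "011"  (len 3)
step 5: "11"  (len 2)
step 6: "11"  (len 2)
step 7: "11"  (len 2)
step 8: "10011"  (len 5)
step 9: "00111"  (len 5)
step 10: "0111"  (len 4)
step 11: "111"  (len 3)
step 12: "111"  (len 3)
step 13: "111"  (len 3)
step 14: "110011"  (len 6)
step 15: "100111"  (len 6)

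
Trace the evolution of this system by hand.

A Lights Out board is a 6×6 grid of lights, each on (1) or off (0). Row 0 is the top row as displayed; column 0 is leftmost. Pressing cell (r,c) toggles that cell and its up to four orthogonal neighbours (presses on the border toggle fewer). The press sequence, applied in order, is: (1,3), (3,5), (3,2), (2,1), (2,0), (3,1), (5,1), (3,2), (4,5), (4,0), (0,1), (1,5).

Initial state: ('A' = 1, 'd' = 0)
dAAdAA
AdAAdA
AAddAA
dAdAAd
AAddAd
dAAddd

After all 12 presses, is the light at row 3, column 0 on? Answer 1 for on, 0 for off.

t=0: dAAdAA
AdAAdA
AAddAA
dAdAAd
AAddAd
dAAddd
t=1: dAAAAA
AdddAA
AAdAAA
dAdAAd
AAddAd
dAAddd
t=2: dAAAAA
AdddAA
AAdAAd
dAdAdA
AAddAA
dAAddd
t=3: dAAAAA
AdddAA
AAAAAd
ddAddA
AAAdAA
dAAddd
t=4: dAAAAA
AAddAA
dddAAd
dAAddA
AAAdAA
dAAddd
t=5: dAAAAA
dAddAA
AAdAAd
AAAddA
AAAdAA
dAAddd
t=6: dAAAAA
dAddAA
AddAAd
dddddA
AdAdAA
dAAddd
t=7: dAAAAA
dAddAA
AddAAd
dddddA
AAAdAA
Addddd
t=8: dAAAAA
dAddAA
AdAAAd
dAAAdA
AAddAA
Addddd
t=9: dAAAAA
dAddAA
AdAAAd
dAAAdd
AAdddd
AddddA
t=10: dAAAAA
dAddAA
AdAAAd
AAAAdd
dddddd
dddddA
t=11: AddAAA
ddddAA
AdAAAd
AAAAdd
dddddd
dddddA
t=12: AddAAd
dddddd
AdAAAA
AAAAdd
dddddd
dddddA

1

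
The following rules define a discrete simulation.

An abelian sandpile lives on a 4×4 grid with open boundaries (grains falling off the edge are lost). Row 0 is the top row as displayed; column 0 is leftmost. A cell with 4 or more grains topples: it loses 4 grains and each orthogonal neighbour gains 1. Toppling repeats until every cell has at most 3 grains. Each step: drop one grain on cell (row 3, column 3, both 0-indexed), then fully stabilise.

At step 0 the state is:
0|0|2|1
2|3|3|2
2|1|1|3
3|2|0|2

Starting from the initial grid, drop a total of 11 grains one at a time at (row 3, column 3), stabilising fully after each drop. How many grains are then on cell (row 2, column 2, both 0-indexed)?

2

[0] 0|0|2|1
2|3|3|2
2|1|1|3
3|2|0|2
[1] 0|0|2|1
2|3|3|2
2|1|1|3
3|2|0|3
[2] 0|0|2|1
2|3|3|3
2|1|2|0
3|2|1|1
[3] 0|0|2|1
2|3|3|3
2|1|2|0
3|2|1|2
[4] 0|0|2|1
2|3|3|3
2|1|2|0
3|2|1|3
[5] 0|0|2|1
2|3|3|3
2|1|2|1
3|2|2|0
[6] 0|0|2|1
2|3|3|3
2|1|2|1
3|2|2|1
[7] 0|0|2|1
2|3|3|3
2|1|2|1
3|2|2|2
[8] 0|0|2|1
2|3|3|3
2|1|2|1
3|2|2|3
[9] 0|0|2|1
2|3|3|3
2|1|2|2
3|2|3|0
[10] 0|0|2|1
2|3|3|3
2|1|2|2
3|2|3|1
[11] 0|0|2|1
2|3|3|3
2|1|2|2
3|2|3|2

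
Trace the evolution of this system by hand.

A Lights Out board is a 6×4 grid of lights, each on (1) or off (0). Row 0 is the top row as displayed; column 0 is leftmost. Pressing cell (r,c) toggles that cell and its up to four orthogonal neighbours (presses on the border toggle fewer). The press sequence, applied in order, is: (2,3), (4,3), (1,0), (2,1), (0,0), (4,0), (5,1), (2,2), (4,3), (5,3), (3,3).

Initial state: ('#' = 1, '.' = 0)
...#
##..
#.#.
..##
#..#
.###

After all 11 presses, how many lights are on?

gen 0: ...#
##..
#.#.
..##
#..#
.###
gen 1: ...#
##.#
#..#
..#.
#..#
.###
gen 2: ...#
##.#
#..#
..##
#.#.
.##.
gen 3: #..#
...#
...#
..##
#.#.
.##.
gen 4: #..#
.#.#
####
.###
#.#.
.##.
gen 5: .#.#
##.#
####
.###
#.#.
.##.
gen 6: .#.#
##.#
####
####
.##.
###.
gen 7: .#.#
##.#
####
####
..#.
....
gen 8: .#.#
####
#...
##.#
..#.
....
gen 9: .#.#
####
#...
##..
...#
...#
gen 10: .#.#
####
#...
##..
....
..#.
gen 11: .#.#
####
#..#
####
...#
..#.

14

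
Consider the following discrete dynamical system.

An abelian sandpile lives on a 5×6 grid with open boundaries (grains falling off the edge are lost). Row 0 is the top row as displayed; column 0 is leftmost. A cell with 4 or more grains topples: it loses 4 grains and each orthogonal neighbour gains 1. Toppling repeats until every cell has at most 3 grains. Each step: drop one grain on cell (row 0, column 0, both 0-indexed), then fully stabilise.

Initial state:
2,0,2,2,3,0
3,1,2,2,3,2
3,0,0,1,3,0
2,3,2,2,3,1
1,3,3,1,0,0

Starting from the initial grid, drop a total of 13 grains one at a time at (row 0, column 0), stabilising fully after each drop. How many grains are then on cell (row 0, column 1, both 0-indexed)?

1

k=0  2,0,2,2,3,0
3,1,2,2,3,2
3,0,0,1,3,0
2,3,2,2,3,1
1,3,3,1,0,0
k=1  3,0,2,2,3,0
3,1,2,2,3,2
3,0,0,1,3,0
2,3,2,2,3,1
1,3,3,1,0,0
k=2  1,1,2,2,3,0
1,2,2,2,3,2
0,1,0,1,3,0
3,3,2,2,3,1
1,3,3,1,0,0
k=3  2,1,2,2,3,0
1,2,2,2,3,2
0,1,0,1,3,0
3,3,2,2,3,1
1,3,3,1,0,0
k=4  3,1,2,2,3,0
1,2,2,2,3,2
0,1,0,1,3,0
3,3,2,2,3,1
1,3,3,1,0,0
k=5  0,2,2,2,3,0
2,2,2,2,3,2
0,1,0,1,3,0
3,3,2,2,3,1
1,3,3,1,0,0
k=6  1,2,2,2,3,0
2,2,2,2,3,2
0,1,0,1,3,0
3,3,2,2,3,1
1,3,3,1,0,0
k=7  2,2,2,2,3,0
2,2,2,2,3,2
0,1,0,1,3,0
3,3,2,2,3,1
1,3,3,1,0,0
k=8  3,2,2,2,3,0
2,2,2,2,3,2
0,1,0,1,3,0
3,3,2,2,3,1
1,3,3,1,0,0
k=9  0,3,2,2,3,0
3,2,2,2,3,2
0,1,0,1,3,0
3,3,2,2,3,1
1,3,3,1,0,0
k=10  1,3,2,2,3,0
3,2,2,2,3,2
0,1,0,1,3,0
3,3,2,2,3,1
1,3,3,1,0,0
k=11  2,3,2,2,3,0
3,2,2,2,3,2
0,1,0,1,3,0
3,3,2,2,3,1
1,3,3,1,0,0
k=12  3,3,2,2,3,0
3,2,2,2,3,2
0,1,0,1,3,0
3,3,2,2,3,1
1,3,3,1,0,0
k=13  2,1,3,2,3,0
1,0,3,2,3,2
1,2,0,1,3,0
3,3,2,2,3,1
1,3,3,1,0,0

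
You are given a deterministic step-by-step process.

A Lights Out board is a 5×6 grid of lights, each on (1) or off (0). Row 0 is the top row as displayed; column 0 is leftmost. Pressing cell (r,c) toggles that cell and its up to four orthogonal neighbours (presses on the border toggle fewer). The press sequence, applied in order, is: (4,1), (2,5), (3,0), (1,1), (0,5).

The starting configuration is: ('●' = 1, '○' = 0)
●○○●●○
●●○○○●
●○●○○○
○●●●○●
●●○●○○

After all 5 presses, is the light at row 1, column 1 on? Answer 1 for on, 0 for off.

0

[0] ●○○●●○
●●○○○●
●○●○○○
○●●●○●
●●○●○○
[1] ●○○●●○
●●○○○●
●○●○○○
○○●●○●
○○●●○○
[2] ●○○●●○
●●○○○○
●○●○●●
○○●●○○
○○●●○○
[3] ●○○●●○
●●○○○○
○○●○●●
●●●●○○
●○●●○○
[4] ●●○●●○
○○●○○○
○●●○●●
●●●●○○
●○●●○○
[5] ●●○●○●
○○●○○●
○●●○●●
●●●●○○
●○●●○○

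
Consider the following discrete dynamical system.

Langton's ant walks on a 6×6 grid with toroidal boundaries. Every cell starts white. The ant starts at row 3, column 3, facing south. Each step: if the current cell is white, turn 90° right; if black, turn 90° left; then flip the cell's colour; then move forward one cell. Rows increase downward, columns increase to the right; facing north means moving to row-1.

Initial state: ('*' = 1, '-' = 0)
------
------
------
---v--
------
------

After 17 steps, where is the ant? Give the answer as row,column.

0) ------
------
------
---v--
------
------
1) ------
------
------
--<*--
------
------
2) ------
------
--^---
--**--
------
------
3) ------
------
--*>--
--**--
------
------
4) ------
------
--**--
--*v--
------
------
5) ------
------
--**--
--*->-
------
------
6) ------
------
--**--
--*-*-
----v-
------
7) ------
------
--**--
--*-*-
---<*-
------
8) ------
------
--**--
--*^*-
---**-
------
9) ------
------
--**--
--**>-
---**-
------
10) ------
------
--**^-
--**--
---**-
------
11) ------
------
--***>
--**--
---**-
------
12) ------
------
--****
--**-v
---**-
------
13) ------
------
--****
--**<*
---**-
------
14) ------
------
--**^*
--****
---**-
------
15) ------
------
--*<-*
--****
---**-
------
16) ------
------
--*--*
--*v**
---**-
------
17) ------
------
--*--*
--*->*
---**-
------

3,4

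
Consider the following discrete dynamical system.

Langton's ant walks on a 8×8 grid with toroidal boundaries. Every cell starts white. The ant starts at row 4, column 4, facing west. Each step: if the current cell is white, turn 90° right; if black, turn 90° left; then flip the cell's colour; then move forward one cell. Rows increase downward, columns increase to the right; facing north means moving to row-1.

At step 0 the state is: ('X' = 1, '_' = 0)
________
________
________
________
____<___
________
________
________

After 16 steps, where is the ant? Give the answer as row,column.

k=0  ________
________
________
________
____<___
________
________
________
k=1  ________
________
________
____^___
____X___
________
________
________
k=2  ________
________
________
____X>__
____X___
________
________
________
k=3  ________
________
________
____XX__
____Xv__
________
________
________
k=4  ________
________
________
____XX__
____<X__
________
________
________
k=5  ________
________
________
____XX__
_____X__
____v___
________
________
k=6  ________
________
________
____XX__
_____X__
___<X___
________
________
k=7  ________
________
________
____XX__
___^_X__
___XX___
________
________
k=8  ________
________
________
____XX__
___X>X__
___XX___
________
________
k=9  ________
________
________
____XX__
___XXX__
___Xv___
________
________
k=10  ________
________
________
____XX__
___XXX__
___X_>__
________
________
k=11  ________
________
________
____XX__
___XXX__
___X_X__
_____v__
________
k=12  ________
________
________
____XX__
___XXX__
___X_X__
____<X__
________
k=13  ________
________
________
____XX__
___XXX__
___X^X__
____XX__
________
k=14  ________
________
________
____XX__
___XXX__
___XX>__
____XX__
________
k=15  ________
________
________
____XX__
___XX^__
___XX___
____XX__
________
k=16  ________
________
________
____XX__
___X<___
___XX___
____XX__
________

4,4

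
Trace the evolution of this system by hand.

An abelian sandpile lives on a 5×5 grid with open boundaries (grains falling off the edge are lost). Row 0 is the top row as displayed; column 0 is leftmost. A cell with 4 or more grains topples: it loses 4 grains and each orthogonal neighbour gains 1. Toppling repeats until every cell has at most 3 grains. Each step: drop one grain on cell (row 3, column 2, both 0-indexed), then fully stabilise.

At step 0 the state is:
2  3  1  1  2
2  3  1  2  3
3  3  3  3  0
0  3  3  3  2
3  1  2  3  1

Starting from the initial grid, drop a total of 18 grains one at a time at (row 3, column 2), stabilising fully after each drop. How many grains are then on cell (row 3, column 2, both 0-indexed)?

1

[0] 2  3  1  1  2
2  3  1  2  3
3  3  3  3  0
0  3  3  3  2
3  1  2  3  1
[1] 0  1  2  1  2
1  2  3  3  3
1  3  3  1  1
2  2  0  3  3
3  3  1  1  2
[2] 0  1  2  1  2
1  2  3  3  3
1  3  3  1  1
2  2  1  3  3
3  3  1  1  2
[3] 0  1  2  1  2
1  2  3  3  3
1  3  3  1  1
2  2  2  3  3
3  3  1  1  2
[4] 0  1  2  1  2
1  2  3  3  3
1  3  3  1  1
2  2  3  3  3
3  3  1  1  2
[5] 0  2  3  2  3
2  0  2  2  1
3  2  3  1  0
0  2  3  2  1
1  1  3  2  3
[6] 0  2  3  2  3
2  0  3  2  1
3  3  0  2  0
0  3  2  3  1
1  2  0  3  3
[7] 0  2  3  2  3
2  0  3  2  1
3  3  0  2  0
0  3  3  3  1
1  2  0  3  3
[8] 0  2  3  2  3
3  1  3  2  1
0  1  2  3  0
2  1  2  1  3
1  3  2  1  0
[9] 0  2  3  2  3
3  1  3  2  1
0  1  2  3  0
2  1  3  1  3
1  3  2  1  0
[10] 0  2  3  2  3
3  1  3  2  1
0  1  3  3  0
2  2  0  2  3
1  3  3  1  0
[11] 0  2  3  2  3
3  1  3  2  1
0  1  3  3  0
2  2  1  2  3
1  3  3  1  0
[12] 0  2  3  2  3
3  1  3  2  1
0  1  3  3  0
2  2  2  2  3
1  3  3  1  0
[13] 0  2  3  2  3
3  1  3  2  1
0  1  3  3  0
2  2  3  2  3
1  3  3  1  0
[14] 0  3  1  1  0
3  2  2  1  3
0  3  3  2  2
3  1  0  2  0
2  1  2  3  1
[15] 0  3  1  1  0
3  2  2  1  3
0  3  3  2  2
3  1  1  2  0
2  1  2  3  1
[16] 0  3  1  1  0
3  2  2  1  3
0  3  3  2  2
3  1  2  2  0
2  1  2  3  1
[17] 0  3  1  1  0
3  2  2  1  3
0  3  3  2  2
3  1  3  2  0
2  1  2  3  1
[18] 0  3  1  1  0
3  3  3  1  3
1  0  1  3  2
3  3  1  3  0
2  1  3  3  1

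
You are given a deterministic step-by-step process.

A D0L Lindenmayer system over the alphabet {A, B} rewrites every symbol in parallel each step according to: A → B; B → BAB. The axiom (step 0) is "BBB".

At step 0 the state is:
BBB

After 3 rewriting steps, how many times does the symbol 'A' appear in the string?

15

t=0: BBB
t=1: BABBABBAB
t=2: BABBBABBABBBABBABBBAB
t=3: BABBBABBABBABBBABBABBBABBABBABBBABBABBBABBABBABBBAB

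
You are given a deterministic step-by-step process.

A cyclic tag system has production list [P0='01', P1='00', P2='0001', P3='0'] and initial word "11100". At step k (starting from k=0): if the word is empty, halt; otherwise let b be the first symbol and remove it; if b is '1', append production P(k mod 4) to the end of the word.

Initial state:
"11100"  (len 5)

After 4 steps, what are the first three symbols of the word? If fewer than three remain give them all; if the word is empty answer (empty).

gen 0: "11100"  (len 5)
gen 1: "110001"  (len 6)
gen 2: "1000100"  (len 7)
gen 3: "0001000001"  (len 10)
gen 4: "001000001"  (len 9)

001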